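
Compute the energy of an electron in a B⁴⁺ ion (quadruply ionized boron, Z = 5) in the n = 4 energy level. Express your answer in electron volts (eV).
-21.2589 eV

The energy levels of a hydrogen-like atom are given by:
E_n = -13.6057 Z² / n² eV  (with Z = 5 for B⁴⁺)

For n = 4:
E_4 = -13.6057 × 5² / 4²
E_4 = -13.6057 × 25 / 16
E_4 = -21.2589 eV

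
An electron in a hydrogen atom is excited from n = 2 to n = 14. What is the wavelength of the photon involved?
372.09993 nm

First, find the transition energy using E_n = -13.6057 / n² eV:
E_2 = -13.6057 / 2² = -3.401425000 eV
E_14 = -13.6057 / 14² = -0.069416837 eV

Photon energy: |ΔE| = |E_14 - E_2| = 3.332008163 eV

Convert to wavelength using E = hc/λ with hc = 1239.84 eV·nm:
λ = hc/E = 1239.84 eV·nm / 3.332008163 eV
λ = 372.09993 nm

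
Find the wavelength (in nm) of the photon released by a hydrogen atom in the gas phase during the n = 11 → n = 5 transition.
2871.43440 nm

First, find the transition energy using E_n = -13.6057 / n² eV:
E_11 = -13.6057 / 11² = -0.11244380165 eV
E_5 = -13.6057 / 5² = -0.54422800000 eV

Photon energy: |ΔE| = |E_5 - E_11| = 0.43178419835 eV

Convert to wavelength using E = hc/λ with hc = 1239.84 eV·nm:
λ = hc/E = 1239.84 eV·nm / 0.43178419835 eV
λ = 2871.43440 nm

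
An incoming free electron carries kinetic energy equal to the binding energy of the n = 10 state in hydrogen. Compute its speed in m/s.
2.19e+05 m/s (or 0.072974% of c)

The binding energy at n = 10 for hydrogen is:
E_10 = -13.6057/10² = -0.13605700 eV
|E_10| = 0.13605700 eV

Convert to Joules:
KE = 0.13605700 eV × (1.602177 × 10⁻¹⁹ J/eV) = 2.1799e-20 J

Using KE = ½mv²:
v = √(2·KE/m_e)
v = √(2 × 2.1799e-20 J / 9.10938 × 10⁻³¹ kg)
v = 2.19e+05 m/s

This is approximately 0.072974% the speed of light.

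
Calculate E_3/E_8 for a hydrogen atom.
7.11111

Using E_n = -13.6057 Z² / n² eV with Z = 1:

E_3 = -13.6057 / 3² = -13.6057 / 9 = -1.51174444444 eV
E_8 = -13.6057 / 8² = -13.6057 / 64 = -0.21258906250 eV

The ratio is:
E_3/E_8 = (-1.51174444444) / (-0.21258906250)
E_3/E_8 = (-13.6057/9) / (-13.6057/64)
E_3/E_8 = 64/9
E_3/E_8 = 7.11111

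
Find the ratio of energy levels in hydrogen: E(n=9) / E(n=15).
2.78

Using E_n = -13.6057 Z² / n² eV with Z = 1:

E_9 = -13.6057 / 9² = -13.6057 / 81 = -0.16797160 eV
E_15 = -13.6057 / 15² = -13.6057 / 225 = -0.06046978 eV

The ratio is:
E_9/E_15 = (-0.16797160) / (-0.06046978)
E_9/E_15 = (-13.6057/81) / (-13.6057/225)
E_9/E_15 = 225/81
E_9/E_15 = 2.78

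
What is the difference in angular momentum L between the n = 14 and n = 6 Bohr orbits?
8.4366e-34 J·s (or 8ℏ)

In the Bohr model, L_n = nℏ where ℏ = 1.054572e-34 J·s.

L_14 = 14ℏ = 1.476401e-33 J·s
L_6 = 6ℏ = 6.327432e-34 J·s

ΔL = L_14 - L_6 = (14 - 6)ℏ = 8ℏ
ΔL = 8 × 1.054572e-34 J·s = 8.4366e-34 J·s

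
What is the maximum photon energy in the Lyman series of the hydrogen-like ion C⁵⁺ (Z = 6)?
489.8052 eV

The series limit corresponds to the transition from n = ∞ to n = 1.
This is the highest energy (shortest wavelength) transition in the Lyman series.

E_∞ = 0 eV
E_1 = -13.6057 × 6² / 1² = -489.8052 eV

Energy at series limit:
ΔE = E_∞ - E_1 = 0 - (-489.8052) = 489.8052 eV

This energy equals the ionization energy from the n = 1 state of C⁵⁺.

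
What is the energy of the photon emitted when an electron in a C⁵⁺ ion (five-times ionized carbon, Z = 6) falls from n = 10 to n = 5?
14.69 eV

The energy levels are E_n = -13.6057 Z² eV / n².

Energy at n = 10: E_10 = -13.6057 × 6² / 10² = -4.89805 eV
Energy at n = 5: E_5 = -13.6057 × 6² / 5² = -19.59221 eV

For emission (electron falling to lower state), the photon energy is:
E_photon = E_10 - E_5 = |-4.89805 - (-19.59221)|
E_photon = 14.69 eV

This energy is carried away by the emitted photon.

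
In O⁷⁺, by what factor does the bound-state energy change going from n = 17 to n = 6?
8.027778

Using E_n = -13.6057 Z² / n² eV with Z = 8:

E_6 = -13.6057 × 8² / 6² = -870.7648 / 36 = -24.187911111111 eV
E_17 = -13.6057 × 8² / 17² = -870.7648 / 289 = -3.013026989619 eV

The ratio is:
E_6/E_17 = (-24.187911111111) / (-3.013026989619)
E_6/E_17 = (-870.7648/36) / (-870.7648/289)
E_6/E_17 = 289/36
E_6/E_17 = 8.027778
(Note: the Z² factors cancel in the ratio.)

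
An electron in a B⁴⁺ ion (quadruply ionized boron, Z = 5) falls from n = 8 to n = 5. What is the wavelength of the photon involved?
149.5409 nm

First, find the transition energy using E_n = -13.6057 Z² / n² eV:
E_8 = -13.6057 × 5² / 8² = -5.31472656 eV
E_5 = -13.6057 × 5² / 5² = -13.60570000 eV

Photon energy: |ΔE| = |E_5 - E_8| = 8.29097344 eV

Convert to wavelength using E = hc/λ with hc = 1239.84 eV·nm:
λ = hc/E = 1239.84 eV·nm / 8.29097344 eV
λ = 149.5409 nm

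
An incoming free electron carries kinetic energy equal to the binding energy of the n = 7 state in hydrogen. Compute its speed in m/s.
3.125e+05 m/s (or 0.104248% of c)

The binding energy at n = 7 for hydrogen is:
E_7 = -13.6057/7² = -0.27766735 eV
|E_7| = 0.27766735 eV

Convert to Joules:
KE = 0.27766735 eV × (1.602177 × 10⁻¹⁹ J/eV) = 4.44872e-20 J

Using KE = ½mv²:
v = √(2·KE/m_e)
v = √(2 × 4.44872e-20 J / 9.10938 × 10⁻³¹ kg)
v = 3.125e+05 m/s

This is approximately 0.104248% the speed of light.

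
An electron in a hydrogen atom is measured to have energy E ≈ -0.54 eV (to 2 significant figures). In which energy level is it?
n = 5

The exact energy levels follow E_n = -13.6057 eV / n².

The measured value (-0.54 eV) is reported to only 2 significant figures, so we must test candidate n values and see which one matches to that precision.

Candidate energies:
  n = 3:  E = -13.6057/3² = -1.51174 eV
  n = 4:  E = -13.6057/4² = -0.85036 eV
  n = 5:  E = -13.6057/5² = -0.54423 eV  ← matches
  n = 6:  E = -13.6057/6² = -0.37794 eV
  n = 7:  E = -13.6057/7² = -0.27767 eV

Checking against the measurement of -0.54 eV (2 sig figs), only n = 5 agrees:
E_5 = -0.54423 eV, which rounds to -0.54 eV ✓

Therefore n = 5.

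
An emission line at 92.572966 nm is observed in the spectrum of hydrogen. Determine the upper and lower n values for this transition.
n = 8 → n = 1

First, find the photon energy from the wavelength (hc = 1239.84 eV·nm):
E = hc/λ = 1239.84 eV·nm / 92.572966 nm = 13.393111 eV

The energy levels of hydrogen satisfy E_n = -13.6057 / n² eV, so an emission n_i → n_f releases
ΔE = 13.6057 × (1/n_f² − 1/n_i²) eV.

Setting ΔE equal to the photon energy:
1/n_f² − 1/n_i² = 13.393111 / 13.6057 = 0.98437500

Since 1/n_i² must be positive, we need 1/n_f² > 0.98437500, i.e. n_f ≤ 1. For each allowed n_f, solve n_i = (1/n_f² − 0.98437500)^(−1/2) and check whether it is a whole number:
  n_f = 1: 1/n_i² = 1.00000000 − 0.98437500 = 0.01562500 → n_i = 8.000  → integer, n_i = 8 ✓

Only n_f = 1 gives an integer upper level, n_i = 8.

The transition is from n = 8 to n = 1 (emission).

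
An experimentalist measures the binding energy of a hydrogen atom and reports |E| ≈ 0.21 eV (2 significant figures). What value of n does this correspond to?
n = 8

The exact energy levels follow E_n = -13.6057 eV / n².

The measured value (-0.21 eV) is reported to only 2 significant figures, so we must test candidate n values and see which one matches to that precision.

Candidate energies:
  n = 6:  E = -13.6057/6² = -0.37794 eV
  n = 7:  E = -13.6057/7² = -0.27767 eV
  n = 8:  E = -13.6057/8² = -0.21259 eV  ← matches
  n = 9:  E = -13.6057/9² = -0.16797 eV
  n = 10:  E = -13.6057/10² = -0.13606 eV

Checking against the measurement of -0.21 eV (2 sig figs), only n = 8 agrees:
E_8 = -0.21259 eV, which rounds to -0.21 eV ✓

Therefore n = 8.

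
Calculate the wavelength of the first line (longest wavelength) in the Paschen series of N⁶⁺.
38.25720 nm

The longest wavelength corresponds to the smallest energy transition in the series.
The Paschen series has all transitions ending at n_f = 3.

For N⁶⁺ (Z = 7), the first line (α-line) is the jump from n = 4 to n = 3:
E_4 = -13.6057 × 7² / 4² = -41.6674563 eV
E_3 = -13.6057 × 7² / 3² = -74.0754778 eV
ΔE = E_4 - E_3 = 32.4080215 eV

λ = hc/E = 1239.84 eV·nm / 32.4080215 eV
λ = 38.25720 nm

This is the α-line of the Paschen series in N⁶⁺.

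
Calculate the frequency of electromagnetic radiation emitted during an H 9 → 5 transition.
9.0978e+13 Hz

First, find the transition energy:
E_9 = -13.6057 / 9² = -0.16797160 eV
E_5 = -13.6057 / 5² = -0.54422800 eV
|ΔE| = |E_5 - E_9| = 0.37625640 eV

Convert to Joules: E = 0.37625640 eV × (1.602177 × 10⁻¹⁹ J/eV) = 6.028294e-20 J

Using E = hf:
f = E/h = 6.028294e-20 J / (6.62607 × 10⁻³⁴ J·s)
f = 9.0978e+13 Hz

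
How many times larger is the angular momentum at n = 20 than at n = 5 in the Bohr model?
4.0000

In the Bohr model, L_n = nℏ, so the ratio is purely the ratio of quantum numbers:

L_20/L_5 = 20ℏ / 5ℏ = 20/5 = 4.0000

The angular momentum scales linearly with n.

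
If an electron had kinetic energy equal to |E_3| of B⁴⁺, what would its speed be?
3.646e+06 m/s (or 1.22% of c)

The binding energy at n = 3 for B⁴⁺ is:
E_3 = -13.6057 × 5²/3² = -37.79361 eV
|E_3| = 37.79361 eV

Convert to Joules:
KE = 37.79361 eV × (1.602177 × 10⁻¹⁹ J/eV) = 6.05521e-18 J

Using KE = ½mv²:
v = √(2·KE/m_e)
v = √(2 × 6.05521e-18 J / 9.10938 × 10⁻³¹ kg)
v = 3.646e+06 m/s

This is approximately 1.22% the speed of light.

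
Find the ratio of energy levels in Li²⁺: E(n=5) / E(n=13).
6.76

Using E_n = -13.6057 Z² / n² eV with Z = 3:

E_5 = -13.6057 × 3² / 5² = -122.4513 / 25 = -4.89805200 eV
E_13 = -13.6057 × 3² / 13² = -122.4513 / 169 = -0.72456391 eV

The ratio is:
E_5/E_13 = (-4.89805200) / (-0.72456391)
E_5/E_13 = (-122.4513/25) / (-122.4513/169)
E_5/E_13 = 169/25
E_5/E_13 = 6.76
(Note: the Z² factors cancel in the ratio.)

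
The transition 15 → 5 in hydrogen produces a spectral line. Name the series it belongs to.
Pfund series

The spectral series in hydrogen are named based on the final (lower) energy level:
- Lyman series: n_final = 1 (ultraviolet)
- Balmer series: n_final = 2 (visible/near-UV)
- Paschen series: n_final = 3 (infrared)
- Brackett series: n_final = 4 (infrared)
- Pfund series: n_final = 5 (far infrared)

Since this transition ends at n = 5, it belongs to the Pfund series.

For reference, this 15 → 5 line has photon energy
ΔE = 13.6057 eV × (1/5² - 1/15²) = 0.4837582222 eV,
corresponding to wavelength λ = hc/ΔE = 1239.84 eV·nm / 0.4837582222 eV = 2562.9332 nm in the far infrared region.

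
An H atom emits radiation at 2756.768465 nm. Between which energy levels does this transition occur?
n = 12 → n = 5

First, find the photon energy from the wavelength (hc = 1239.84 eV·nm):
E = hc/λ = 1239.84 eV·nm / 2756.768465 nm = 0.44974397 eV

The energy levels of hydrogen satisfy E_n = -13.6057 / n² eV, so an emission n_i → n_f releases
ΔE = 13.6057 × (1/n_f² − 1/n_i²) eV.

Setting ΔE equal to the photon energy:
1/n_f² − 1/n_i² = 0.44974397 / 13.6057 = 0.033055555

Since 1/n_i² must be positive, we need 1/n_f² > 0.033055555, i.e. n_f ≤ 5. For each allowed n_f, solve n_i = (1/n_f² − 0.033055555)^(−1/2) and check whether it is a whole number:
  n_f = 1: 1/n_i² = 1.000000000 − 0.033055555 = 0.966944445 → n_i = 1.017  (not an integer) ✗
  n_f = 2: 1/n_i² = 0.250000000 − 0.033055555 = 0.216944445 → n_i = 2.147  (not an integer) ✗
  n_f = 3: 1/n_i² = 0.111111111 − 0.033055555 = 0.078055556 → n_i = 3.579  (not an integer) ✗
  n_f = 4: 1/n_i² = 0.062500000 − 0.033055555 = 0.029444445 → n_i = 5.828  (not an integer) ✗
  n_f = 5: 1/n_i² = 0.040000000 − 0.033055555 = 0.006944445 → n_i = 12.000  → integer, n_i = 12 ✓

Only n_f = 5 gives an integer upper level, n_i = 12.

The transition is from n = 12 to n = 5 (emission).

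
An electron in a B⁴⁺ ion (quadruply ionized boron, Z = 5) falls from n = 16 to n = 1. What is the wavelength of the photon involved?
3.66 nm

First, find the transition energy using E_n = -13.6057 Z² / n² eV:
E_16 = -13.6057 × 5² / 16² = -1.3287 eV
E_1 = -13.6057 × 5² / 1² = -340.1425 eV

Photon energy: |ΔE| = |E_1 - E_16| = 338.8138 eV

Convert to wavelength using E = hc/λ with hc = 1239.84 eV·nm:
λ = hc/E = 1239.84 eV·nm / 338.8138 eV
λ = 3.66 nm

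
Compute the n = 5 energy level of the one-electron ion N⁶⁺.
-26.667 eV

For hydrogen-like ions, the energy levels scale with Z²:
E_n = -13.6057 Z² / n² eV

For N⁶⁺ (Z = 7) at n = 5:
E_5 = -13.6057 × 7² / 5²
E_5 = -13.6057 × 49 / 25
E_5 = -666.6793 / 25
E_5 = -26.667 eV

The energy is 49 times more negative than hydrogen at the same n due to the stronger nuclear charge.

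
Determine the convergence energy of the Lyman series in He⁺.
54.42 eV

The series limit corresponds to the transition from n = ∞ to n = 1.
This is the highest energy (shortest wavelength) transition in the Lyman series.

E_∞ = 0 eV
E_1 = -13.6057 × 2² / 1² = -54.42 eV

Energy at series limit:
ΔE = E_∞ - E_1 = 0 - (-54.42) = 54.42 eV

This energy equals the ionization energy from the n = 1 state of He⁺.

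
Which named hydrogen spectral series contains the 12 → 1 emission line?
Lyman series

The spectral series in hydrogen are named based on the final (lower) energy level:
- Lyman series: n_final = 1 (ultraviolet)
- Balmer series: n_final = 2 (visible/near-UV)
- Paschen series: n_final = 3 (infrared)
- Brackett series: n_final = 4 (infrared)
- Pfund series: n_final = 5 (far infrared)

Since this transition ends at n = 1, it belongs to the Lyman series.

For reference, this 12 → 1 line has photon energy
ΔE = 13.6057 eV × (1/1² - 1/12²) = 13.5112160 eV,
corresponding to wavelength λ = hc/ΔE = 1239.84 eV·nm / 13.5112160 eV = 91.76376 nm in the ultraviolet region.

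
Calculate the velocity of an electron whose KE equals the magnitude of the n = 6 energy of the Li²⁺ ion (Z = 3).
1.09e+06 m/s (or 0.36487% of c)

The binding energy at n = 6 for Li²⁺ is:
E_6 = -13.6057 × 3²/6² = -3.4014250 eV
|E_6| = 3.4014250 eV

Convert to Joules:
KE = 3.4014250 eV × (1.602177 × 10⁻¹⁹ J/eV) = 5.4497e-19 J

Using KE = ½mv²:
v = √(2·KE/m_e)
v = √(2 × 5.4497e-19 J / 9.10938 × 10⁻³¹ kg)
v = 1.09e+06 m/s

This is approximately 0.36487% the speed of light.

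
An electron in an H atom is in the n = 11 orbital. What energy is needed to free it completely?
0.1124 eV

The ionization energy is the energy needed to remove the electron completely (n → ∞).

For hydrogen, E_n = -13.6057 eV / n².

At n = 11: E_11 = -13.6057 / 11² = -0.1124438 eV
At n = ∞: E_∞ = 0 eV

Ionization energy = E_∞ - E_11 = 0 - (-0.1124438) = 0.1124438 eV
Ionization energy ≈ 0.1124 eV

This is also called the binding energy of the electron in state n = 11.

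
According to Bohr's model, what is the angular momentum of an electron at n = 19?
2.004e-33 J·s (or 19ℏ)

In the Bohr model, angular momentum is quantized:
L = nℏ

where ℏ = h/(2π) = 1.05457e-34 J·s

For n = 19:
L = 19 × 1.05457e-34 J·s
L = 2.004e-33 J·s

This can also be written as L = 19ℏ.
The angular momentum is an integer multiple of the reduced Planck constant.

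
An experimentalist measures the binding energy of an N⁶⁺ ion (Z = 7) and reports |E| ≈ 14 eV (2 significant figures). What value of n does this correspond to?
n = 7

The exact energy levels follow E_n = -13.6057 Z² / n² eV with Z = 7.

The measured value (-14 eV) is reported to only 2 significant figures, so we must test candidate n values and see which one matches to that precision.

Candidate energies:
  n = 5:  E = -13.6057 × 7² / 5² = -26.66717 eV
  n = 6:  E = -13.6057 × 7² / 6² = -18.51887 eV
  n = 7:  E = -13.6057 × 7² / 7² = -13.60570 eV  ← matches
  n = 8:  E = -13.6057 × 7² / 8² = -10.41686 eV
  n = 9:  E = -13.6057 × 7² / 9² = -8.23061 eV

Checking against the measurement of -14 eV (2 sig figs), only n = 7 agrees:
E_7 = -13.60570 eV, which rounds to -14 eV ✓

Therefore n = 7.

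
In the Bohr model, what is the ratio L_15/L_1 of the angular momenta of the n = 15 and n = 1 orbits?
15.00

In the Bohr model, L_n = nℏ, so the ratio is purely the ratio of quantum numbers:

L_15/L_1 = 15ℏ / 1ℏ = 15/1 = 15.00

The angular momentum scales linearly with n.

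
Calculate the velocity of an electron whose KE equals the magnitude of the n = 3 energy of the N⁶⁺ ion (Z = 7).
5.1046e+06 m/s (or 1.70% of c)

The binding energy at n = 3 for N⁶⁺ is:
E_3 = -13.6057 × 7²/3² = -74.075478 eV
|E_3| = 74.075478 eV

Convert to Joules:
KE = 74.075478 eV × (1.602177 × 10⁻¹⁹ J/eV) = 1.186820e-17 J

Using KE = ½mv²:
v = √(2·KE/m_e)
v = √(2 × 1.186820e-17 J / 9.10938 × 10⁻³¹ kg)
v = 5.1046e+06 m/s

This is approximately 1.70% the speed of light.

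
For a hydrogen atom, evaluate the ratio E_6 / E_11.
3.361

Using E_n = -13.6057 Z² / n² eV with Z = 1:

E_6 = -13.6057 / 6² = -13.6057 / 36 = -0.377936111 eV
E_11 = -13.6057 / 11² = -13.6057 / 121 = -0.112443802 eV

The ratio is:
E_6/E_11 = (-0.377936111) / (-0.112443802)
E_6/E_11 = (-13.6057/36) / (-13.6057/121)
E_6/E_11 = 121/36
E_6/E_11 = 3.361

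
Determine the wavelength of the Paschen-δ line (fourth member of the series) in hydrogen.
1004.670 nm

The lines of a series are numbered from the longest wavelength (smallest ΔE) outward; the fourth line is the transition from n = n_f + 4 to n_f.
The Paschen series has all transitions ending at n_f = 3.

For H, the fourth line (δ-line) is the jump from n = 7 to n = 3:
E_7 = -13.6057 / 7² = -0.27766735 eV
E_3 = -13.6057 / 3² = -1.51174444 eV
ΔE = E_7 - E_3 = 1.23407709 eV

λ = hc/E = 1239.84 eV·nm / 1.23407709 eV
λ = 1004.670 nm

This is the δ-line of the Paschen series in H.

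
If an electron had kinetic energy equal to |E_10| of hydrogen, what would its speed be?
2.19e+05 m/s (or 0.07297% of c)

The binding energy at n = 10 for hydrogen is:
E_10 = -13.6057/10² = -0.1360570 eV
|E_10| = 0.1360570 eV

Convert to Joules:
KE = 0.1360570 eV × (1.602177 × 10⁻¹⁹ J/eV) = 2.1799e-20 J

Using KE = ½mv²:
v = √(2·KE/m_e)
v = √(2 × 2.1799e-20 J / 9.10938 × 10⁻³¹ kg)
v = 2.19e+05 m/s

This is approximately 0.07297% the speed of light.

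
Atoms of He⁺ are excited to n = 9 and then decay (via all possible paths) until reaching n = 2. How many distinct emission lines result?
28

The electron can occupy levels n = 2, 3, ..., 9 during de-excitation — that is m = 9 - 2 + 1 = 8 distinct levels.

The number of distinct spectral lines equals the number of ways to choose 2 of these m levels (each pair gives one possible emission transition):

Number of lines = m(m-1)/2 = 8×7/2 = 28

These correspond to all possible transitions between the 8 levels:
9 → 8, 9 → 7, 9 → 6, 9 → 5, 9 → 4, 9 → 3, 9 → 2, 8 → 7...

Each transition produces a photon with a unique energy (and thus wavelength). This count does not depend on Z.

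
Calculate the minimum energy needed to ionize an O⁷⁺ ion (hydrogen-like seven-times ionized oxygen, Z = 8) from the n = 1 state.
870.7648 eV

The ionization energy is the energy needed to remove the electron completely (n → ∞).

For a hydrogen-like ion with Z = 8, E_n = -13.6057 Z² / n² eV.

At n = 1: E_1 = -13.6057 × 8² / 1² = -870.7648000 eV
At n = ∞: E_∞ = 0 eV

Ionization energy = E_∞ - E_1 = 0 - (-870.7648000) = 870.7648000 eV
Ionization energy ≈ 870.7648 eV

This is also called the binding energy of the electron in state n = 1.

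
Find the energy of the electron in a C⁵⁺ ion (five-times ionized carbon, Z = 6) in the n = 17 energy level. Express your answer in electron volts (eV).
-1.694828 eV

The energy levels of a hydrogen-like atom are given by:
E_n = -13.6057 Z² / n² eV  (with Z = 6 for C⁵⁺)

For n = 17:
E_17 = -13.6057 × 6² / 17²
E_17 = -13.6057 × 36 / 289
E_17 = -1.694828 eV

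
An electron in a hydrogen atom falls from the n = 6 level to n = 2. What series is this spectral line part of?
Balmer series

The spectral series in hydrogen are named based on the final (lower) energy level:
- Lyman series: n_final = 1 (ultraviolet)
- Balmer series: n_final = 2 (visible/near-UV)
- Paschen series: n_final = 3 (infrared)
- Brackett series: n_final = 4 (infrared)
- Pfund series: n_final = 5 (far infrared)

Since this transition ends at n = 2, it belongs to the Balmer series.

For reference, this 6 → 2 line has photon energy
ΔE = 13.6057 eV × (1/2² - 1/6²) = 3.0234889 eV,
corresponding to wavelength λ = hc/ΔE = 1239.84 eV·nm / 3.0234889 eV = 410.069 nm in the visible/near-UV region.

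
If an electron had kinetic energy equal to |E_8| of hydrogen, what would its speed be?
2.73462e+05 m/s (or 0.0912% of c)

The binding energy at n = 8 for hydrogen is:
E_8 = -13.6057/8² = -0.212589063 eV
|E_8| = 0.212589063 eV

Convert to Joules:
KE = 0.212589063 eV × (1.602177 × 10⁻¹⁹ J/eV) = 3.4060531e-20 J

Using KE = ½mv²:
v = √(2·KE/m_e)
v = √(2 × 3.4060531e-20 J / 9.10938 × 10⁻³¹ kg)
v = 2.73462e+05 m/s

This is approximately 0.0912% the speed of light.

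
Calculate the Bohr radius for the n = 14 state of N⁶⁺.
1.481696 nm (or 14.816962 Å)

The Bohr radius formula is:
r_n = n² a₀ / Z

where a₀ = 0.052917721 nm is the Bohr radius.

For N⁶⁺ (Z = 7) at n = 14:
r_14 = 14² × 0.052917721 nm / 7
r_14 = 196 × 0.052917721 nm / 7
r_14 = 10.3718733 nm / 7
r_14 = 1.481696 nm

The electron orbits at approximately 1.481696 nm from the nucleus.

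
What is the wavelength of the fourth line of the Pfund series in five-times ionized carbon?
91.533 nm

The lines of a series are numbered from the longest wavelength (smallest ΔE) outward; the fourth line is the transition from n = n_f + 4 to n_f.
The Pfund series has all transitions ending at n_f = 5.

For C⁵⁺ (Z = 6), the fourth line (δ-line) is the jump from n = 9 to n = 5:
E_9 = -13.6057 × 6² / 9² = -6.04698 eV
E_5 = -13.6057 × 6² / 5² = -19.59221 eV
ΔE = E_9 - E_5 = 13.54523 eV

λ = hc/E = 1239.84 eV·nm / 13.54523 eV
λ = 91.533 nm

This is the δ-line of the Pfund series in C⁵⁺.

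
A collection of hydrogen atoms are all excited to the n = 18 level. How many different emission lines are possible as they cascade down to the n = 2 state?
136

The electron can occupy levels n = 2, 3, ..., 18 during de-excitation — that is m = 18 - 2 + 1 = 17 distinct levels.

The number of distinct spectral lines equals the number of ways to choose 2 of these m levels (each pair gives one possible emission transition):

Number of lines = m(m-1)/2 = 17×16/2 = 136

These correspond to all possible transitions between the 17 levels:
18 → 17, 18 → 16, 18 → 15, 18 → 14, 18 → 13, 18 → 12, 18 → 11, 18 → 10...

Each transition produces a photon with a unique energy (and thus wavelength). This count does not depend on Z.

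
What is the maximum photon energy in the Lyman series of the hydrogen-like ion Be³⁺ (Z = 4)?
217.691 eV

The series limit corresponds to the transition from n = ∞ to n = 1.
This is the highest energy (shortest wavelength) transition in the Lyman series.

E_∞ = 0 eV
E_1 = -13.6057 × 4² / 1² = -217.691 eV

Energy at series limit:
ΔE = E_∞ - E_1 = 0 - (-217.691) = 217.691 eV

This energy equals the ionization energy from the n = 1 state of Be³⁺.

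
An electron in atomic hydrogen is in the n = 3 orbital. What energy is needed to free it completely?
1.5117 eV

The ionization energy is the energy needed to remove the electron completely (n → ∞).

For hydrogen, E_n = -13.6057 eV / n².

At n = 3: E_3 = -13.6057 / 3² = -1.5117444 eV
At n = ∞: E_∞ = 0 eV

Ionization energy = E_∞ - E_3 = 0 - (-1.5117444) = 1.5117444 eV
Ionization energy ≈ 1.5117 eV

This is also called the binding energy of the electron in state n = 3.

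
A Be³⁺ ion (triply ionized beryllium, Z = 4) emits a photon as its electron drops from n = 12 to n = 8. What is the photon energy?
1.88968 eV

The energy levels are E_n = -13.6057 Z² eV / n².

Energy at n = 12: E_12 = -13.6057 × 4² / 12² = -1.51174444 eV
Energy at n = 8: E_8 = -13.6057 × 4² / 8² = -3.40142500 eV

For emission (electron falling to lower state), the photon energy is:
E_photon = E_12 - E_8 = |-1.51174444 - (-3.40142500)|
E_photon = 1.88968 eV

This energy is carried away by the emitted photon.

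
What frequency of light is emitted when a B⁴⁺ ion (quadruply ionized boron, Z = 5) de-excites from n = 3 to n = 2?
1.14e+16 Hz

First, find the transition energy:
E_3 = -13.6057 × 5² / 3² = -37.79361111 eV
E_2 = -13.6057 × 5² / 2² = -85.03562500 eV
|ΔE| = |E_2 - E_3| = 47.24201389 eV

Convert to Joules: E = 47.24201389 eV × (1.602177 × 10⁻¹⁹ J/eV) = 7.5690e-18 J

Using E = hf:
f = E/h = 7.5690e-18 J / (6.62607 × 10⁻³⁴ J·s)
f = 1.14e+16 Hz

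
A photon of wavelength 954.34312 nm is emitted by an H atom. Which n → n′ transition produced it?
n = 8 → n = 3

First, find the photon energy from the wavelength (hc = 1239.84 eV·nm):
E = hc/λ = 1239.84 eV·nm / 954.34312 nm = 1.2991554 eV

The energy levels of hydrogen satisfy E_n = -13.6057 / n² eV, so an emission n_i → n_f releases
ΔE = 13.6057 × (1/n_f² − 1/n_i²) eV.

Setting ΔE equal to the photon energy:
1/n_f² − 1/n_i² = 1.2991554 / 13.6057 = 0.095486112

Since 1/n_i² must be positive, we need 1/n_f² > 0.095486112, i.e. n_f ≤ 3. For each allowed n_f, solve n_i = (1/n_f² − 0.095486112)^(−1/2) and check whether it is a whole number:
  n_f = 1: 1/n_i² = 1.000000000 − 0.095486112 = 0.904513888 → n_i = 1.051  (not an integer) ✗
  n_f = 2: 1/n_i² = 0.250000000 − 0.095486112 = 0.154513888 → n_i = 2.544  (not an integer) ✗
  n_f = 3: 1/n_i² = 0.111111111 − 0.095486112 = 0.015624999 → n_i = 8.000  → integer, n_i = 8 ✓

Only n_f = 3 gives an integer upper level, n_i = 8.

The transition is from n = 8 to n = 3 (emission).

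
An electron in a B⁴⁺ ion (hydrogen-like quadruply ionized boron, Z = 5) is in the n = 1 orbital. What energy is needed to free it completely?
340.143 eV

The ionization energy is the energy needed to remove the electron completely (n → ∞).

For a hydrogen-like ion with Z = 5, E_n = -13.6057 Z² / n² eV.

At n = 1: E_1 = -13.6057 × 5² / 1² = -340.142500 eV
At n = ∞: E_∞ = 0 eV

Ionization energy = E_∞ - E_1 = 0 - (-340.142500) = 340.142500 eV
Ionization energy ≈ 340.143 eV

This is also called the binding energy of the electron in state n = 1.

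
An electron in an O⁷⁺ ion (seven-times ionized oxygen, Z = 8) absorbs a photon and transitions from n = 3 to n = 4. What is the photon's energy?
42.33 eV

The energy levels of a hydrogen-like atom are E_n = -13.6057 Z² eV / n².

Energy at n = 3: E_3 = -13.6057 × 8² / 3² = -96.75164 eV
Energy at n = 4: E_4 = -13.6057 × 8² / 4² = -54.42280 eV

The excitation energy is the difference:
ΔE = E_4 - E_3
ΔE = -54.42280 - (-96.75164)
ΔE = 42.33 eV

Since this is positive, energy must be absorbed (photon absorption).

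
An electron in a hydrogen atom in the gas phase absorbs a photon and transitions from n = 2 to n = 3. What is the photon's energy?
1.890 eV

The energy levels of a hydrogen-like atom are E_n = -13.6057 eV / n².

Energy at n = 2: E_2 = -13.6057 / 2² = -3.401425 eV
Energy at n = 3: E_3 = -13.6057 / 3² = -1.511744 eV

The excitation energy is the difference:
ΔE = E_3 - E_2
ΔE = -1.511744 - (-3.401425)
ΔE = 1.890 eV

Since this is positive, energy must be absorbed (photon absorption).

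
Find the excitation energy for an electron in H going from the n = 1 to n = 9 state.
13.44 eV

The energy levels of a hydrogen-like atom are E_n = -13.6057 eV / n².

Energy at n = 1: E_1 = -13.6057 / 1² = -13.60570 eV
Energy at n = 9: E_9 = -13.6057 / 9² = -0.16797 eV

The excitation energy is the difference:
ΔE = E_9 - E_1
ΔE = -0.16797 - (-13.60570)
ΔE = 13.44 eV

Since this is positive, energy must be absorbed (photon absorption).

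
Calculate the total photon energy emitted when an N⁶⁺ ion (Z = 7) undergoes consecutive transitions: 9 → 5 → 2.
158.439216 eV

The energy levels of N⁶⁺ are E_n = -13.6057 × 7² / n² eV.

First transition (9 → 5):
ΔE₁ = |E_5 - E_9|
ΔE₁ = |-26.667172000000 - (-8.230608641975)| = 18.436563358 eV

Second transition (5 → 2):
ΔE₂ = |E_2 - E_5|
ΔE₂ = |-166.669825000000 - (-26.667172000000)| = 140.002653000 eV

Total energy released:
E_total = ΔE₁ + ΔE₂ = 18.436563358 + 140.002653000 = 158.439216 eV

Note: This equals the direct transition 9 → 2: 158.439216 eV ✓
Energy is conserved regardless of the path taken.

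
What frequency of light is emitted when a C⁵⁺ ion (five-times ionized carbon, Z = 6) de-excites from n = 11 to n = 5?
3.7586e+15 Hz

First, find the transition energy:
E_11 = -13.6057 × 6² / 11² = -4.047977 eV
E_5 = -13.6057 × 6² / 5² = -19.592208 eV
|ΔE| = |E_5 - E_11| = 15.544231 eV

Convert to Joules: E = 15.544231 eV × (1.602177 × 10⁻¹⁹ J/eV) = 2.490461e-18 J

Using E = hf:
f = E/h = 2.490461e-18 J / (6.62607 × 10⁻³⁴ J·s)
f = 3.7586e+15 Hz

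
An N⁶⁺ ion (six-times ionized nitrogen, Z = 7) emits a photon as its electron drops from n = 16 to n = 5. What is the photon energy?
24.063 eV

The energy levels are E_n = -13.6057 Z² eV / n².

Energy at n = 16: E_16 = -13.6057 × 7² / 16² = -2.604216 eV
Energy at n = 5: E_5 = -13.6057 × 7² / 5² = -26.667172 eV

For emission (electron falling to lower state), the photon energy is:
E_photon = E_16 - E_5 = |-2.604216 - (-26.667172)|
E_photon = 24.063 eV

This energy is carried away by the emitted photon.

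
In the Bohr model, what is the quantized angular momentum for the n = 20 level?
2.10914e-33 J·s (or 20ℏ)

In the Bohr model, angular momentum is quantized:
L = nℏ

where ℏ = h/(2π) = 1.0545718e-34 J·s

For n = 20:
L = 20 × 1.0545718e-34 J·s
L = 2.10914e-33 J·s

This can also be written as L = 20ℏ.
The angular momentum is an integer multiple of the reduced Planck constant.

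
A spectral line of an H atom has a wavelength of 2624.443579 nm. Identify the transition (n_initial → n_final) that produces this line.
n = 6 → n = 4

First, find the photon energy from the wavelength (hc = 1239.84 eV·nm):
E = hc/λ = 1239.84 eV·nm / 2624.443579 nm = 0.47242014 eV

The energy levels of hydrogen satisfy E_n = -13.6057 / n² eV, so an emission n_i → n_f releases
ΔE = 13.6057 × (1/n_f² − 1/n_i²) eV.

Setting ΔE equal to the photon energy:
1/n_f² − 1/n_i² = 0.47242014 / 13.6057 = 0.034722222

Since 1/n_i² must be positive, we need 1/n_f² > 0.034722222, i.e. n_f ≤ 5. For each allowed n_f, solve n_i = (1/n_f² − 0.034722222)^(−1/2) and check whether it is a whole number:
  n_f = 1: 1/n_i² = 1.000000000 − 0.034722222 = 0.965277778 → n_i = 1.018  (not an integer) ✗
  n_f = 2: 1/n_i² = 0.250000000 − 0.034722222 = 0.215277778 → n_i = 2.155  (not an integer) ✗
  n_f = 3: 1/n_i² = 0.111111111 − 0.034722222 = 0.076388889 → n_i = 3.618  (not an integer) ✗
  n_f = 4: 1/n_i² = 0.062500000 − 0.034722222 = 0.027777778 → n_i = 6.000  → integer, n_i = 6 ✓
  n_f = 5: 1/n_i² = 0.040000000 − 0.034722222 = 0.005277778 → n_i = 13.765  (not an integer) ✗

Only n_f = 4 gives an integer upper level, n_i = 6.

The transition is from n = 6 to n = 4 (emission).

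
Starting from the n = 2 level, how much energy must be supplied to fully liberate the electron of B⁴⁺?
85.035625 eV

The ionization energy is the energy needed to remove the electron completely (n → ∞).

For a hydrogen-like ion with Z = 5, E_n = -13.6057 Z² / n² eV.

At n = 2: E_2 = -13.6057 × 5² / 2² = -85.035625000 eV
At n = ∞: E_∞ = 0 eV

Ionization energy = E_∞ - E_2 = 0 - (-85.035625000) = 85.035625000 eV
Ionization energy ≈ 85.035625 eV

This is also called the binding energy of the electron in state n = 2.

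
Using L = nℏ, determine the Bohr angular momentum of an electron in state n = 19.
2.0037e-33 J·s (or 19ℏ)

In the Bohr model, angular momentum is quantized:
L = nℏ

where ℏ = h/(2π) = 1.054572e-34 J·s

For n = 19:
L = 19 × 1.054572e-34 J·s
L = 2.0037e-33 J·s

This can also be written as L = 19ℏ.
The angular momentum is an integer multiple of the reduced Planck constant.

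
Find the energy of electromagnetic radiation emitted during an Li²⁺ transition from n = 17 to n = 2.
30.189 eV

The energy levels are E_n = -13.6057 Z² eV / n².

Energy at n = 17: E_17 = -13.6057 × 3² / 17² = -0.423707 eV
Energy at n = 2: E_2 = -13.6057 × 3² / 2² = -30.612825 eV

For emission (electron falling to lower state), the photon energy is:
E_photon = E_17 - E_2 = |-0.423707 - (-30.612825)|
E_photon = 30.189 eV

This energy is carried away by the emitted photon.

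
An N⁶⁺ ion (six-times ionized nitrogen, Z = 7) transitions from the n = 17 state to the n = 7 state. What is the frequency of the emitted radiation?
2.7321e+15 Hz

First, find the transition energy:
E_17 = -13.6057 × 7² / 17² = -2.306849 eV
E_7 = -13.6057 × 7² / 7² = -13.605700 eV
|ΔE| = |E_7 - E_17| = 11.298851 eV

Convert to Joules: E = 11.298851 eV × (1.602177 × 10⁻¹⁹ J/eV) = 1.810276e-18 J

Using E = hf:
f = E/h = 1.810276e-18 J / (6.62607 × 10⁻³⁴ J·s)
f = 2.7321e+15 Hz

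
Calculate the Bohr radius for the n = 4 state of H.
0.84668 nm (or 8.46684 Å)

The Bohr radius formula is:
r_n = n² a₀ / Z

where a₀ = 0.05291772 nm is the Bohr radius.

For H (Z = 1) at n = 4:
r_4 = 4² × 0.05291772 nm / 1
r_4 = 16 × 0.05291772 nm / 1
r_4 = 0.846684 nm / 1
r_4 = 0.84668 nm

The electron orbits at approximately 0.84668 nm from the nucleus.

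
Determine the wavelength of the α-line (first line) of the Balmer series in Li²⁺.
72.90121 nm

The longest wavelength corresponds to the smallest energy transition in the series.
The Balmer series has all transitions ending at n_f = 2.

For Li²⁺ (Z = 3), the first line (α-line) is the jump from n = 3 to n = 2:
E_3 = -13.6057 × 3² / 3² = -13.6057000 eV
E_2 = -13.6057 × 3² / 2² = -30.6128250 eV
ΔE = E_3 - E_2 = 17.0071250 eV

λ = hc/E = 1239.84 eV·nm / 17.0071250 eV
λ = 72.90121 nm

This is the α-line of the Balmer series in Li²⁺.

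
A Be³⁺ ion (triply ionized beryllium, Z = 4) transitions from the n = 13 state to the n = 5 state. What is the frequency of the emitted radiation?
1.7940e+15 Hz

First, find the transition energy:
E_13 = -13.6057 × 4² / 13² = -1.2881136 eV
E_5 = -13.6057 × 4² / 5² = -8.7076480 eV
|ΔE| = |E_5 - E_13| = 7.4195344 eV

Convert to Joules: E = 7.4195344 eV × (1.602177 × 10⁻¹⁹ J/eV) = 1.188741e-18 J

Using E = hf:
f = E/h = 1.188741e-18 J / (6.62607 × 10⁻³⁴ J·s)
f = 1.7940e+15 Hz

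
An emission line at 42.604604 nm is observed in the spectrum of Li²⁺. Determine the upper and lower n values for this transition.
n = 9 → n = 2

First, find the photon energy from the wavelength (hc = 1239.84 eV·nm):
E = hc/λ = 1239.84 eV·nm / 42.604604 nm = 29.101080 eV

The energy levels of Li²⁺ satisfy E_n = -13.6057 × 3² / n² eV, so an emission n_i → n_f releases
ΔE = 13.6057 × 3² × (1/n_f² − 1/n_i²) eV.

Setting ΔE equal to the photon energy:
1/n_f² − 1/n_i² = 29.101080 / (13.6057 × 3²) = 0.23765432

Since 1/n_i² must be positive, we need 1/n_f² > 0.23765432, i.e. n_f ≤ 2. For each allowed n_f, solve n_i = (1/n_f² − 0.23765432)^(−1/2) and check whether it is a whole number:
  n_f = 1: 1/n_i² = 1.00000000 − 0.23765432 = 0.76234568 → n_i = 1.145  (not an integer) ✗
  n_f = 2: 1/n_i² = 0.25000000 − 0.23765432 = 0.01234568 → n_i = 9.000  → integer, n_i = 9 ✓

Only n_f = 2 gives an integer upper level, n_i = 9.

The transition is from n = 9 to n = 2 (emission).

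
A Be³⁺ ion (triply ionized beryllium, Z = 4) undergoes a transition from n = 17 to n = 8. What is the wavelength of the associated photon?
468.19 nm

First, find the transition energy using E_n = -13.6057 Z² / n² eV:
E_17 = -13.6057 × 4² / 17² = -0.753257 eV
E_8 = -13.6057 × 4² / 8² = -3.401425 eV

Photon energy: |ΔE| = |E_8 - E_17| = 2.648168 eV

Convert to wavelength using E = hc/λ with hc = 1239.84 eV·nm:
λ = hc/E = 1239.84 eV·nm / 2.648168 eV
λ = 468.19 nm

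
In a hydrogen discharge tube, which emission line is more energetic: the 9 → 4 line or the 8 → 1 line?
8 → 1

Calculate the energy for each transition:

Transition 9 → 4:
ΔE₁ = |E_4 - E_9| = |-13.6057/4² - (-13.6057/9²)|
ΔE₁ = |-0.85035625 - (-0.16797160)| = 0.68238 eV

Transition 8 → 1:
ΔE₂ = |E_1 - E_8| = |-13.6057/1² - (-13.6057/8²)|
ΔE₂ = |-13.60570000 - (-0.21258906)| = 13.39311 eV

Since 13.39311 eV > 0.68238 eV, the transition 8 → 1 emits the more energetic photon.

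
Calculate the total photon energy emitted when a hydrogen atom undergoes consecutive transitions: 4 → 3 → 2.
2.55 eV

The energy levels of hydrogen are E_n = -13.6057 / n² eV.

First transition (4 → 3):
ΔE₁ = |E_3 - E_4|
ΔE₁ = |-1.51174444 - (-0.85035625)| = 0.66139 eV

Second transition (3 → 2):
ΔE₂ = |E_2 - E_3|
ΔE₂ = |-3.40142500 - (-1.51174444)| = 1.88968 eV

Total energy released:
E_total = ΔE₁ + ΔE₂ = 0.66139 + 1.88968 = 2.55 eV

Note: This equals the direct transition 4 → 2: 2.55 eV ✓
Energy is conserved regardless of the path taken.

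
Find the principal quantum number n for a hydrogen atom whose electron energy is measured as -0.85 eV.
n = 4

The exact energy levels follow E_n = -13.6057 eV / n².

The measured value (-0.85 eV) is reported to only 2 significant figures, so we must test candidate n values and see which one matches to that precision.

Candidate energies:
  n = 2:  E = -13.6057/2² = -3.40143 eV
  n = 3:  E = -13.6057/3² = -1.51174 eV
  n = 4:  E = -13.6057/4² = -0.85036 eV  ← matches
  n = 5:  E = -13.6057/5² = -0.54423 eV
  n = 6:  E = -13.6057/6² = -0.37794 eV

Checking against the measurement of -0.85 eV (2 sig figs), only n = 4 agrees:
E_4 = -0.85036 eV, which rounds to -0.85 eV ✓

Therefore n = 4.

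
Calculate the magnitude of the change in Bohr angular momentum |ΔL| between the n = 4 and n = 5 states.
1.0546e-34 J·s (or 1ℏ)

In the Bohr model, L_n = nℏ where ℏ = 1.054572e-34 J·s.

L_5 = 5ℏ = 5.272860e-34 J·s
L_4 = 4ℏ = 4.218288e-34 J·s

ΔL = L_5 - L_4 = (5 - 4)ℏ = 1ℏ
ΔL = 1 × 1.054572e-34 J·s = 1.0546e-34 J·s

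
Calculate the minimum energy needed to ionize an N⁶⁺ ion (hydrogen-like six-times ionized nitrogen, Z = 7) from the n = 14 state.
3.40 eV

The ionization energy is the energy needed to remove the electron completely (n → ∞).

For a hydrogen-like ion with Z = 7, E_n = -13.6057 Z² / n² eV.

At n = 14: E_14 = -13.6057 × 7² / 14² = -3.40143 eV
At n = ∞: E_∞ = 0 eV

Ionization energy = E_∞ - E_14 = 0 - (-3.40143) = 3.40143 eV
Ionization energy ≈ 3.40 eV

This is also called the binding energy of the electron in state n = 14.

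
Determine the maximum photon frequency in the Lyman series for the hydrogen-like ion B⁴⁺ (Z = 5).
8.22461e+16 Hz

The series limit corresponds to the transition from n = ∞ to n = 1.
This is the highest energy (shortest wavelength) transition in the Lyman series.

E_∞ = 0 eV
E_1 = -13.6057 × 5² / 1² = -340.142500 eV

Energy at series limit:
ΔE = E_∞ - E_1 = 0 - (-340.142500) = 340.142500 eV
E = 340.142500 eV × (1.602177 × 10⁻¹⁹ J/eV) = 5.4496849e-17 J
f = E/h = 5.4496849e-17 J / (6.62607 × 10⁻³⁴ J·s) = 8.22461e+16 Hz

This energy equals the ionization energy from the n = 1 state of B⁴⁺.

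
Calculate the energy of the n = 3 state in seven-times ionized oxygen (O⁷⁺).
-96.751644 eV

For hydrogen-like ions, the energy levels scale with Z²:
E_n = -13.6057 Z² / n² eV

For O⁷⁺ (Z = 8) at n = 3:
E_3 = -13.6057 × 8² / 3²
E_3 = -13.6057 × 64 / 9
E_3 = -870.7648 / 9
E_3 = -96.751644 eV

The energy is 64 times more negative than hydrogen at the same n due to the stronger nuclear charge.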